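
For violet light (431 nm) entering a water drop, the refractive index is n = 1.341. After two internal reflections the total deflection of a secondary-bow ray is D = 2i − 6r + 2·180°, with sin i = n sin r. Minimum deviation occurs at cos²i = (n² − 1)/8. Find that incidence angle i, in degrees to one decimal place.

71.6°

cos²i = (1.341² − 1)/8 = (1.79828 − 1)/8 = 0.09979.
cos i = 0.31589, so i = 71.586°.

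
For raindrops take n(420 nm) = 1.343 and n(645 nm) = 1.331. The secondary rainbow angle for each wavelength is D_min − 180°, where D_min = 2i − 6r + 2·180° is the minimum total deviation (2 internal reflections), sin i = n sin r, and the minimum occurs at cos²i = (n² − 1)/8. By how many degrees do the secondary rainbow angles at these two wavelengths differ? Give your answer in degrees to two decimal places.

3.11°

At 420 nm (n = 1.343): cos²i = 0.10046 → i = 71.522°, r = 44.928°, D_min = 233.478°, rainbow angle = 53.478°.
At 645 nm (n = 1.331): cos²i = 0.09645 → i = 71.907°, r = 45.575°, D_min = 230.365°, rainbow angle = 50.365°.
Angular width = |53.478° − 50.365°| = 3.113°.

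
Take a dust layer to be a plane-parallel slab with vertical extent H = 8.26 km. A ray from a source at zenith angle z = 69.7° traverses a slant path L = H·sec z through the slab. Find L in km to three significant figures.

23.8 km

sec z = 1/cos 69.7° = 2.8824.
L = 8.26 × 2.8824 = 23.808 km.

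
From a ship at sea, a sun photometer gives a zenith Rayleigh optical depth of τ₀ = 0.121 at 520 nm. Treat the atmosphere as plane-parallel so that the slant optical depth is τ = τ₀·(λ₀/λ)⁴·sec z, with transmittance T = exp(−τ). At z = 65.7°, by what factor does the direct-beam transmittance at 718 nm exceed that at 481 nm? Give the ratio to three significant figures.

1.38

Airmass: sec 65.7° = 2.4300.
τ(718 nm) = 0.121 × (520/718)⁴ × 2.4300 = 0.121 × 0.2751 × 2.4300 = 0.0809.
τ(481 nm) = 0.121 × (520/481)⁴ × 2.4300 = 0.121 × 1.3659 × 2.4300 = 0.4016.
T(718)/T(481) = exp(τ_B − τ_A) = exp(0.3207) = 1.3782.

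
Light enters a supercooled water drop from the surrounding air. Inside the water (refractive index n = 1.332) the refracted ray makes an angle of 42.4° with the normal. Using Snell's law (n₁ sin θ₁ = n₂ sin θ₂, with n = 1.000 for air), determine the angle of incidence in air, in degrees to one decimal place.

Snell: sin θ_i = n · sin θ_r = 1.332 × sin 42.4° = 1.332 × 0.6743 = 0.8982.
θ_i = arcsin(0.8982) = 63.92°.

63.9°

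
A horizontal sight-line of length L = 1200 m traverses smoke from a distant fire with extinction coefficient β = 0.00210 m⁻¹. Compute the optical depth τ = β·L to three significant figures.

τ = β·L = 0.00210 × 1200 = 2.5200.

2.52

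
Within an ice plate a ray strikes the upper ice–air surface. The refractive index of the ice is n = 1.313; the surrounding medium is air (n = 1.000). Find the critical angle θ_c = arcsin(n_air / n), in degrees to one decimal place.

49.6°

sin θ_c = n_air / n = 1.000 / 1.313 = 0.7616.
θ_c = arcsin(0.7616) = 49.61°.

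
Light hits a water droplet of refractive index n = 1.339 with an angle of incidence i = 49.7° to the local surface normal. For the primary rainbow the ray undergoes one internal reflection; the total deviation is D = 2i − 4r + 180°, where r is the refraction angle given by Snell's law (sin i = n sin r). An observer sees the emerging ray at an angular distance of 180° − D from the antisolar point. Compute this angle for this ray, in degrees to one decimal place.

sin r = sin 49.7° / 1.339 = 0.7627/1.339 = 0.5696; r = 34.72°.
D = 2·49.7° − 4·34.72° + 180° = 99.40° − 138.88° + 180° = 140.52°.
Angle from antisolar point = 180° − D = 39.48°.

39.5°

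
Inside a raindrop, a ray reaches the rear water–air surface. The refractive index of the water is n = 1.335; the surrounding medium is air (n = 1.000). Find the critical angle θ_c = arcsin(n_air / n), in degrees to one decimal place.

sin θ_c = n_air / n = 1.000 / 1.335 = 0.7491.
θ_c = arcsin(0.7491) = 48.51°.

48.5°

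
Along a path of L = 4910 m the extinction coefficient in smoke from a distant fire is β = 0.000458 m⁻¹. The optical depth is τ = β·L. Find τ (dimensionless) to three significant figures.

2.25

τ = β·L = 0.000458 × 4910 = 2.2488.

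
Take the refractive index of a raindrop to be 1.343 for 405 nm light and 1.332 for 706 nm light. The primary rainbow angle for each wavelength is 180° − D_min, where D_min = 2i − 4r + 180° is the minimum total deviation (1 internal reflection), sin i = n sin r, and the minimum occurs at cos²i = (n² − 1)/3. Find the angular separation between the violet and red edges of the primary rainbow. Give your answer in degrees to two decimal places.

At 405 nm (n = 1.343): cos²i = 0.26788 → i = 58.830°, r = 39.577°, D_min = 139.354°, rainbow angle = 40.646°.
At 706 nm (n = 1.332): cos²i = 0.25807 → i = 59.469°, r = 40.290°, D_min = 137.776°, rainbow angle = 42.224°.
Angular width = |40.646° − 42.224°| = 1.578°.

1.58°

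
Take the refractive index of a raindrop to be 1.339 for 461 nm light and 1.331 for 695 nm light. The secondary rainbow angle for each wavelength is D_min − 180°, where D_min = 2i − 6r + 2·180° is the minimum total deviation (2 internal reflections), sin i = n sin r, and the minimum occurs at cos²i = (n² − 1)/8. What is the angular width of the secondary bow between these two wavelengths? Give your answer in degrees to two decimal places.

2.09°

At 461 nm (n = 1.339): cos²i = 0.09912 → i = 71.650°, r = 45.141°, D_min = 232.451°, rainbow angle = 52.451°.
At 695 nm (n = 1.331): cos²i = 0.09645 → i = 71.907°, r = 45.575°, D_min = 230.365°, rainbow angle = 50.365°.
Angular width = |52.451° − 50.365°| = 2.086°.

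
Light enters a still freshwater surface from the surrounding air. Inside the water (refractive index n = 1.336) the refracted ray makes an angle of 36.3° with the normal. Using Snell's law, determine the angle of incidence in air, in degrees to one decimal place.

Snell: sin θ_i = n · sin θ_r = 1.336 × sin 36.3° = 1.336 × 0.5920 = 0.7909.
θ_i = arcsin(0.7909) = 52.27°.

52.3°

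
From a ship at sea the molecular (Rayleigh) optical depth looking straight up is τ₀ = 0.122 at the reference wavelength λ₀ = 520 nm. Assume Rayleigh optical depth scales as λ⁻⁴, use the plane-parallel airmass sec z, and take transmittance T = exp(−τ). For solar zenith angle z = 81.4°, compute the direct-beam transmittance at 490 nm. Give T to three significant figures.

sec 81.4° = 6.6874.
τ = 0.122 × (520/490)⁴ × 6.6874 = 0.122 × 1.2683 × 6.6874 = 1.0348.
T = exp(−1.0348) = 0.3553.

0.355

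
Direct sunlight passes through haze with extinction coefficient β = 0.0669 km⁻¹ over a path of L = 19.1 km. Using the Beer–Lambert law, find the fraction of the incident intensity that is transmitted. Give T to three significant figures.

τ = β·L = 0.0669 × 19.1 = 1.2778.
T = exp(−1.2778) = 0.2787.

0.279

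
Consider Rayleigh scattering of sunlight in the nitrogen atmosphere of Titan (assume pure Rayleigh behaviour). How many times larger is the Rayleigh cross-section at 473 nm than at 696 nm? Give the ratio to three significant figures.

Rayleigh scattering ∝ λ⁻⁴, so the ratio of coefficients is the inverse fourth power of the wavelength ratio.
σ(473)/σ(696) = (696/473)⁴ = (1.4715)⁴ = 4.688.

4.69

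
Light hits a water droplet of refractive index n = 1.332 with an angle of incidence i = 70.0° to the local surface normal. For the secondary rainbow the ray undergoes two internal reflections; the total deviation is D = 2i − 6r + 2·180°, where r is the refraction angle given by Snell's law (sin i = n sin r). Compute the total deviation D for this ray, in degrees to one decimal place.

sin r = sin 70.0° / 1.332 = 0.9397/1.332 = 0.7055; r = 44.87°.
D = 2·70.0° − 6·44.87° + 2·180° = 140.00° − 269.21° + 360° = 230.79°.

230.8°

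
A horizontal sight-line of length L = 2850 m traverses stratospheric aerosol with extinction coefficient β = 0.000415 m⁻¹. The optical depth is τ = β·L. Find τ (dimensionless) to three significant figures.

τ = β·L = 0.000415 × 2850 = 1.1827.

1.18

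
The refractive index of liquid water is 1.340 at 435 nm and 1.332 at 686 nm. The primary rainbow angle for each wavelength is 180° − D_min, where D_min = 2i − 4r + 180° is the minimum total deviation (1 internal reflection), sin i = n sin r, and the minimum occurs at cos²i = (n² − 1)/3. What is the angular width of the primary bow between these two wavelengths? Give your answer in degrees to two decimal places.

At 435 nm (n = 1.340): cos²i = 0.26520 → i = 59.004°, r = 39.770°, D_min = 138.929°, rainbow angle = 41.071°.
At 686 nm (n = 1.332): cos²i = 0.25807 → i = 59.469°, r = 40.290°, D_min = 137.776°, rainbow angle = 42.224°.
Angular width = |41.071° − 42.224°| = 1.153°.

1.15°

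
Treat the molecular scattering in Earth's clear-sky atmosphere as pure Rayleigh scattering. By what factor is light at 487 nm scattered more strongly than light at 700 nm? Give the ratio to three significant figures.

Rayleigh scattering ∝ λ⁻⁴, so the ratio of coefficients is the inverse fourth power of the wavelength ratio.
σ(487)/σ(700) = (700/487)⁴ = (1.4374)⁴ = 4.269.

4.27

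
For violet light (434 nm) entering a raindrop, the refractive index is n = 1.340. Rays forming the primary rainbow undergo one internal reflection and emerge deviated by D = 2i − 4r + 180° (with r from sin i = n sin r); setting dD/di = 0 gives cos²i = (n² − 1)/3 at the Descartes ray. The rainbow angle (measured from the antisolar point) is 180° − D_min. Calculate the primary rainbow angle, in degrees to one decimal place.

cos²i = (1.79560 − 1)/3 = 0.26520; i = arccos(0.51498) = 59.004°.
sin r = sin 59.004°/1.340 = 0.63971; r = 39.770°.
D_min = 2·59.004° − 4·39.770° + 180° = 138.929°.
Rainbow angle = 180° − D_min = 41.071°.

41.1°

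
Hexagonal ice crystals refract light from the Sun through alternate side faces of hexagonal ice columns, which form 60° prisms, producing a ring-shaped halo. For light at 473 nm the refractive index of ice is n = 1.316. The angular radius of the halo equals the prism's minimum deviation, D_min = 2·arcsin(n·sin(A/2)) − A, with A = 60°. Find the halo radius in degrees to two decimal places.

22.30°

n·sin(A/2) = 1.316 × sin 30° = 1.316 × 0.5000 = 0.6580.
D_min = 2·arcsin(0.6580) − 60° = 2 × 41.148° − 60° = 22.295°.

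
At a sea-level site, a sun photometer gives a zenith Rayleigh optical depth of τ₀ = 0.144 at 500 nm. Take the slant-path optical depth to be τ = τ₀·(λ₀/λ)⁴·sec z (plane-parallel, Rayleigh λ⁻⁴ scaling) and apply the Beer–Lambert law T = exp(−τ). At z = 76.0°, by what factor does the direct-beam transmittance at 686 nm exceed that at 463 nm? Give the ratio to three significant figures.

1.90

Airmass: sec 76.0° = 4.1336.
τ(686 nm) = 0.144 × (500/686)⁴ × 4.1336 = 0.144 × 0.2822 × 4.1336 = 0.1680.
τ(463 nm) = 0.144 × (500/463)⁴ × 4.1336 = 0.144 × 1.3601 × 4.1336 = 0.8095.
T(686)/T(463) = exp(τ_B − τ_A) = exp(0.6416) = 1.8994.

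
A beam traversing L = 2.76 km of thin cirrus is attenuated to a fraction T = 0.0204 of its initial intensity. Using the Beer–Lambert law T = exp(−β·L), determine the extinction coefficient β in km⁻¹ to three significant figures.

1.41 km⁻¹

Beer–Lambert: T = exp(−βL) ⇒ β = −ln(T)/L = −ln(0.0204)/2.76 = 3.8922/2.76 = 1.41 km⁻¹.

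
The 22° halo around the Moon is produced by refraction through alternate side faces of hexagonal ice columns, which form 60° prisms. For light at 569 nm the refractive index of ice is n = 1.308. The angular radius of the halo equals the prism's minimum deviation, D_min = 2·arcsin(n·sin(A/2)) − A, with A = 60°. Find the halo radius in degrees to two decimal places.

21.69°

n·sin(A/2) = 1.308 × sin 30° = 1.308 × 0.5000 = 0.6540.
D_min = 2·arcsin(0.6540) − 60° = 2 × 40.844° − 60° = 21.688°.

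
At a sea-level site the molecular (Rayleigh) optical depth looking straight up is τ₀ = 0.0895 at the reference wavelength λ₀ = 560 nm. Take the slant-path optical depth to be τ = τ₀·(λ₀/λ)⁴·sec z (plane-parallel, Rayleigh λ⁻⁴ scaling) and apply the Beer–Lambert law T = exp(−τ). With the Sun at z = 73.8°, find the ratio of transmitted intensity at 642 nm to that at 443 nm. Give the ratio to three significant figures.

1.88

Airmass: sec 73.8° = 3.5843.
τ(642 nm) = 0.0895 × (560/642)⁴ × 3.5843 = 0.0895 × 0.5789 × 3.5843 = 0.1857.
τ(443 nm) = 0.0895 × (560/443)⁴ × 3.5843 = 0.0895 × 2.5535 × 3.5843 = 0.8192.
T(642)/T(443) = exp(τ_B − τ_A) = exp(0.6334) = 1.8841.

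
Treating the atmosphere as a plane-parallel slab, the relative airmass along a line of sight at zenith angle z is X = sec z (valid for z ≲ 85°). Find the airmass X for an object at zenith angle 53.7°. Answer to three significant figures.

X = sec z = 1/cos 53.7° = 1/0.5920 = 1.6892.

1.69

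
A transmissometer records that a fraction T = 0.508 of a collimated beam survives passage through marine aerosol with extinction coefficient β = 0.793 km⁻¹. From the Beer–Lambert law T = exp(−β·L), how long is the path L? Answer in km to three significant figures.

0.854 km

Beer–Lambert: T = exp(−βL) ⇒ L = −ln(T)/β = −ln(0.508)/0.793 = 0.6773/0.793 = 0.8541 km.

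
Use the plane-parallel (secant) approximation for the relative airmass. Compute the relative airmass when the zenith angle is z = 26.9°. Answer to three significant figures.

X = sec z = 1/cos 26.9° = 1/0.8918 = 1.1213.

1.12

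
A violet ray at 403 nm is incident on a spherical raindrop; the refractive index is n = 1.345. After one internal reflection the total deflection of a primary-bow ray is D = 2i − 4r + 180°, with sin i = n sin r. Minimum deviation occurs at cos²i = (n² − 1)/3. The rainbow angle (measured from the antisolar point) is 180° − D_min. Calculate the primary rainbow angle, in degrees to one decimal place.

cos²i = (1.80902 − 1)/3 = 0.26967; i = arccos(0.51930) = 58.715°.
sin r = sin 58.715°/1.345 = 0.63538; r = 39.448°.
D_min = 2·58.715° − 4·39.448° + 180° = 139.635°.
Rainbow angle = 180° − D_min = 40.365°.

40.4°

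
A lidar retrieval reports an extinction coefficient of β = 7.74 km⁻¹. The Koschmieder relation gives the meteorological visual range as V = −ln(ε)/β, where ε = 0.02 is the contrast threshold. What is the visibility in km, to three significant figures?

V = −ln(0.02) / 7.74 = 3.912 / 7.74 = 0.5054 km.

0.505 km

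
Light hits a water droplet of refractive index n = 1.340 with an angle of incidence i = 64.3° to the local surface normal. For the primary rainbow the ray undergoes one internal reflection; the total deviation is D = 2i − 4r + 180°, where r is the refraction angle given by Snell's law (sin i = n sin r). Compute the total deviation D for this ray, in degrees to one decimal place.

139.6°

sin r = sin 64.3° / 1.340 = 0.9011/1.340 = 0.6724; r = 42.26°.
D = 2·64.3° − 4·42.26° + 180° = 128.60° − 169.02° + 180° = 139.58°.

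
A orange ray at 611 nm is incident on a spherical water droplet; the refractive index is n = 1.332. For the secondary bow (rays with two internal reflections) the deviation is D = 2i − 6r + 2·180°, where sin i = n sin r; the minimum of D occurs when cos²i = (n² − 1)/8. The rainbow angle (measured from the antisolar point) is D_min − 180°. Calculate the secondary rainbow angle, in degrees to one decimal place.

50.6°

cos²i = (1.77422 − 1)/8 = 0.09678; i = arccos(0.31109) = 71.875°.
sin r = sin 71.875°/1.332 = 0.71350; r = 45.520°.
D_min = 2·71.875° − 6·45.520° + 360° = 230.628°.
Rainbow angle = D_min − 180° = 50.628°.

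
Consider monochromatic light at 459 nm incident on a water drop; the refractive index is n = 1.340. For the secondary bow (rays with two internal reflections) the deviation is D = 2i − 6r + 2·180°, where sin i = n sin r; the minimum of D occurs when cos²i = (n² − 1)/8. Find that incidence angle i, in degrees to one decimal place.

cos²i = (1.340² − 1)/8 = (1.79560 − 1)/8 = 0.09945.
cos i = 0.31536, so i = 71.618°.

71.6°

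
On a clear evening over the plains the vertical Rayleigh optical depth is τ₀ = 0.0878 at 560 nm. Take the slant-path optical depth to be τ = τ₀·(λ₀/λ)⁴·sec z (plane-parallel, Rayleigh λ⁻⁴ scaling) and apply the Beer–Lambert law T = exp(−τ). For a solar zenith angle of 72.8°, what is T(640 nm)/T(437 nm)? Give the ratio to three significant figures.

Airmass: sec 72.8° = 3.3817.
τ(640 nm) = 0.0878 × (560/640)⁴ × 3.3817 = 0.0878 × 0.5862 × 3.3817 = 0.1740.
τ(437 nm) = 0.0878 × (560/437)⁴ × 3.3817 = 0.0878 × 2.6967 × 3.3817 = 0.8007.
T(640)/T(437) = exp(τ_B − τ_A) = exp(0.6266) = 1.8713.

1.87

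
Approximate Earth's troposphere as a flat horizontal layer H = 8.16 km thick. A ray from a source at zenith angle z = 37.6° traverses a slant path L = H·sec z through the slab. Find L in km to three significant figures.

sec z = 1/cos 37.6° = 1.2622.
L = 8.16 × 1.2622 = 10.299 km.

10.3 km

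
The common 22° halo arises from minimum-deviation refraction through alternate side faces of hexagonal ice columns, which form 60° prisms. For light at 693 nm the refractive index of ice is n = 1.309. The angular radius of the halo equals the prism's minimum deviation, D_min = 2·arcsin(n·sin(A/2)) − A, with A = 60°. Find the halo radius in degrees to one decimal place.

21.8°

n·sin(A/2) = 1.309 × sin 30° = 1.309 × 0.5000 = 0.6545.
D_min = 2·arcsin(0.6545) − 60° = 2 × 40.882° − 60° = 21.763°.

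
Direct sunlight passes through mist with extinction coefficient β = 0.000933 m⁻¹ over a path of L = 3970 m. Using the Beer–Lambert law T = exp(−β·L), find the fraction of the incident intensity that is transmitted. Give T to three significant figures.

τ = β·L = 0.000933 × 3970 = 3.7040.
T = exp(−3.7040) = 0.0246.

0.0246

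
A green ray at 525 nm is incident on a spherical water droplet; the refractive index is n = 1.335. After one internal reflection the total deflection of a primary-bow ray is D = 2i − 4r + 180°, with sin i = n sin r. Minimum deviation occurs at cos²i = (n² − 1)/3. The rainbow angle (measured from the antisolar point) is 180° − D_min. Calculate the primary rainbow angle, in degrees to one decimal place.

cos²i = (1.78222 − 1)/3 = 0.26074; i = arccos(0.51063) = 59.294°.
sin r = sin 59.294°/1.335 = 0.64405; r = 40.094°.
D_min = 2·59.294° − 4·40.094° + 180° = 138.212°.
Rainbow angle = 180° − D_min = 41.788°.

41.8°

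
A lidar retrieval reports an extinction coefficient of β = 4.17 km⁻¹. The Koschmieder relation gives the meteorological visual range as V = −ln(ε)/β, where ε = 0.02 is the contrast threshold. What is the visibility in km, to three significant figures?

V = −ln(0.02) / 4.17 = 3.912 / 4.17 = 0.9381 km.

0.938 km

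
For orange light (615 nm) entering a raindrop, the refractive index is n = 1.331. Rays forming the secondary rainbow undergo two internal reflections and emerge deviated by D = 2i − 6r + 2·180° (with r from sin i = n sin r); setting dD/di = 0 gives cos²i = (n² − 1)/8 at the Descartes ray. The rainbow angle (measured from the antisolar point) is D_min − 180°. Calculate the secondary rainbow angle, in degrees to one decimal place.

50.4°

cos²i = (1.77156 − 1)/8 = 0.09645; i = arccos(0.31056) = 71.907°.
sin r = sin 71.907°/1.331 = 0.71417; r = 45.575°.
D_min = 2·71.907° − 6·45.575° + 360° = 230.365°.
Rainbow angle = D_min − 180° = 50.365°.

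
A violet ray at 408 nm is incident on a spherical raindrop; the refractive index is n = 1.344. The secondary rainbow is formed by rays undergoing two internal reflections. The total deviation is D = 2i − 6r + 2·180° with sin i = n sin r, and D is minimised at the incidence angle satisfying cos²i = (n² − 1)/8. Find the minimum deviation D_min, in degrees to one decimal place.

233.7°

cos²i = (1.80634 − 1)/8 = 0.10079; i = arccos(0.31748) = 71.490°.
sin r = sin 71.490°/1.344 = 0.70555; r = 44.874°.
D_min = 2·71.490° − 6·44.874° + 360° = 233.733°.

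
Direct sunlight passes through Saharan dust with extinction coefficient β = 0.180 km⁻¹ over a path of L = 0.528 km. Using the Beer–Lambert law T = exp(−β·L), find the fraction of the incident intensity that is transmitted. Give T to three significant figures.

0.909

τ = β·L = 0.180 × 0.528 = 0.0950.
T = exp(−0.0950) = 0.9093.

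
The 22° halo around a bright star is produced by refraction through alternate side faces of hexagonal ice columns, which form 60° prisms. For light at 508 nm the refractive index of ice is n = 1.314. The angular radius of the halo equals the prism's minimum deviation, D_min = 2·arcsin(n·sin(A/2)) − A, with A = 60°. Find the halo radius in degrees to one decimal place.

n·sin(A/2) = 1.314 × sin 30° = 1.314 × 0.5000 = 0.6570.
D_min = 2·arcsin(0.6570) − 60° = 2 × 41.071° − 60° = 22.143°.

22.1°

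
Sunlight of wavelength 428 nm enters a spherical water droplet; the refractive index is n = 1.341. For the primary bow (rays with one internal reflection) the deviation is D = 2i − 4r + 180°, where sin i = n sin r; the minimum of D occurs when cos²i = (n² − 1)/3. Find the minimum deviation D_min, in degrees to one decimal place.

139.1°

cos²i = (1.79828 − 1)/3 = 0.26609; i = arccos(0.51584) = 58.946°.
sin r = sin 58.946°/1.341 = 0.63884; r = 39.705°.
D_min = 2·58.946° − 4·39.705° + 180° = 139.071°.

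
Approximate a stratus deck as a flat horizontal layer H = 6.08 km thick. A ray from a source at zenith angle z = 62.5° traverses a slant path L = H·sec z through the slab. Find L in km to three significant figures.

13.2 km

sec z = 1/cos 62.5° = 2.1657.
L = 6.08 × 2.1657 = 13.167 km.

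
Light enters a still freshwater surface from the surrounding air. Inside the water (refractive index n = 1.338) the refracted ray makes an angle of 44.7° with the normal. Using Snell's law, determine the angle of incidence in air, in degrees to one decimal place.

Snell: sin θ_i = n · sin θ_r = 1.338 × sin 44.7° = 1.338 × 0.7034 = 0.9411.
θ_i = arcsin(0.9411) = 70.24°.

70.2°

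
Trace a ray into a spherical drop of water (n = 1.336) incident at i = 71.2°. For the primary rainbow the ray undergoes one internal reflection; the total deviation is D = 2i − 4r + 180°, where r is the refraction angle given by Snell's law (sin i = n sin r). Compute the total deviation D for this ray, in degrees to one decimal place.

141.9°

sin r = sin 71.2° / 1.336 = 0.9466/1.336 = 0.7086; r = 45.12°.
D = 2·71.2° − 4·45.12° + 180° = 142.40° − 180.47° + 180° = 141.93°.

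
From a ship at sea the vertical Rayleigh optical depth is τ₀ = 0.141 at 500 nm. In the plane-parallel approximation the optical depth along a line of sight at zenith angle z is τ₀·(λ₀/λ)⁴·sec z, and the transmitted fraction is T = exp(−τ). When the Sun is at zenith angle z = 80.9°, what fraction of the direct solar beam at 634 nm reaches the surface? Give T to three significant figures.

0.708

sec 80.9° = 6.3228.
τ = 0.141 × (500/634)⁴ × 6.3228 = 0.141 × 0.3868 × 6.3228 = 0.3449.
T = exp(−0.3449) = 0.7083.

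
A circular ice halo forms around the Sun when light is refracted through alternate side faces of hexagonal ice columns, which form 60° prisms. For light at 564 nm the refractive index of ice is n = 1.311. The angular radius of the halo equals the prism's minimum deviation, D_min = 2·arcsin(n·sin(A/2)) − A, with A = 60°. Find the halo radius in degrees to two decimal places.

n·sin(A/2) = 1.311 × sin 30° = 1.311 × 0.5000 = 0.6555.
D_min = 2·arcsin(0.6555) − 60° = 2 × 40.958° − 60° = 21.915°.

21.92°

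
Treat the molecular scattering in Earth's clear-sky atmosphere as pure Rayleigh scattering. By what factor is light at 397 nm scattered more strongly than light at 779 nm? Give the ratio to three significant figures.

Rayleigh scattering ∝ λ⁻⁴, so the ratio of coefficients is the inverse fourth power of the wavelength ratio.
σ(397)/σ(779) = (779/397)⁴ = (1.9622)⁴ = 14.82.

14.8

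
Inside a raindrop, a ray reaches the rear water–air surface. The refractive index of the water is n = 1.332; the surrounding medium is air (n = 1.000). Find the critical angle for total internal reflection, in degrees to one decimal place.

48.7°

sin θ_c = n_air / n = 1.000 / 1.332 = 0.7508.
θ_c = arcsin(0.7508) = 48.66°.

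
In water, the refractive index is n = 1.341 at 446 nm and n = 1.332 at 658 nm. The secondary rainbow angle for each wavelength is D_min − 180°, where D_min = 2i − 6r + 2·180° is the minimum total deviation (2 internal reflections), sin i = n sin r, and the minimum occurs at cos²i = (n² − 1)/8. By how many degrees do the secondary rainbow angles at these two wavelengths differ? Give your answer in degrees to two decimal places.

At 446 nm (n = 1.341): cos²i = 0.09979 → i = 71.586°, r = 45.034°, D_min = 232.966°, rainbow angle = 52.966°.
At 658 nm (n = 1.332): cos²i = 0.09678 → i = 71.875°, r = 45.520°, D_min = 230.628°, rainbow angle = 50.628°.
Angular width = |52.966° − 50.628°| = 2.337°.

2.34°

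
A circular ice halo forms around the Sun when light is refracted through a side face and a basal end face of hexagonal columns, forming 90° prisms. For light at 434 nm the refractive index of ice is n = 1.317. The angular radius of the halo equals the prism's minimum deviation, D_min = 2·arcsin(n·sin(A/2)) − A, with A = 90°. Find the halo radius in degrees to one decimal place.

n·sin(A/2) = 1.317 × sin 45° = 1.317 × 0.7071 = 0.9313.
D_min = 2·arcsin(0.9313) − 90° = 2 × 68.632° − 90° = 47.264°.

47.3°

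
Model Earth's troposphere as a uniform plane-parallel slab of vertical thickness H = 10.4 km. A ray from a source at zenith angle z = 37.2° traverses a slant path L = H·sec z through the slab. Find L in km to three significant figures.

sec z = 1/cos 37.2° = 1.2554.
L = 10.4 × 1.2554 = 13.057 km.

13.1 km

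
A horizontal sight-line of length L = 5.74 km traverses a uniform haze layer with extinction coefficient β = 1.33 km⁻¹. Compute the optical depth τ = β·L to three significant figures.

τ = β·L = 1.33 × 5.74 = 7.6342.

7.63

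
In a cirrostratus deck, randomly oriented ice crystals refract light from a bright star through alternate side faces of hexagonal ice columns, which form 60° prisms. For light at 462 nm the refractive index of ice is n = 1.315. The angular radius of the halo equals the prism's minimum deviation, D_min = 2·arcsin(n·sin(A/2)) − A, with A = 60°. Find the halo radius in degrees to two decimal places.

22.22°

n·sin(A/2) = 1.315 × sin 30° = 1.315 × 0.5000 = 0.6575.
D_min = 2·arcsin(0.6575) − 60° = 2 × 41.109° − 60° = 22.219°.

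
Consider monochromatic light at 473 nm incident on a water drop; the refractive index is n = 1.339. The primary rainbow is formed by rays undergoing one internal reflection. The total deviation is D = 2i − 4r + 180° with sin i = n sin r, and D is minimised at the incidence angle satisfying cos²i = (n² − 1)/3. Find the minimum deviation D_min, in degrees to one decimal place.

138.8°

cos²i = (1.79292 − 1)/3 = 0.26431; i = arccos(0.51411) = 59.062°.
sin r = sin 59.062°/1.339 = 0.64057; r = 39.834°.
D_min = 2·59.062° − 4·39.834° + 180° = 138.786°.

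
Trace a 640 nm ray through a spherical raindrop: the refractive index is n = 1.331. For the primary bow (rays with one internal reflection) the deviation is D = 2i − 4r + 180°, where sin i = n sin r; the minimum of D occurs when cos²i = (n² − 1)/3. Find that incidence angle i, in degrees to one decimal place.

cos²i = (1.331² − 1)/3 = (1.77156 − 1)/3 = 0.25719.
cos i = 0.50714, so i = 59.527°.

59.5°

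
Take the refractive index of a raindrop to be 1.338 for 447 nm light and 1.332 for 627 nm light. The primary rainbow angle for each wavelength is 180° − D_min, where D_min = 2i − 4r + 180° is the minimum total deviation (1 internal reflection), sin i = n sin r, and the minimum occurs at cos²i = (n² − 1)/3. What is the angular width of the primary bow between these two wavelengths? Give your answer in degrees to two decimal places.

0.87°

At 447 nm (n = 1.338): cos²i = 0.26341 → i = 59.120°, r = 39.899°, D_min = 138.643°, rainbow angle = 41.357°.
At 627 nm (n = 1.332): cos²i = 0.25807 → i = 59.469°, r = 40.290°, D_min = 137.776°, rainbow angle = 42.224°.
Angular width = |41.357° − 42.224°| = 0.867°.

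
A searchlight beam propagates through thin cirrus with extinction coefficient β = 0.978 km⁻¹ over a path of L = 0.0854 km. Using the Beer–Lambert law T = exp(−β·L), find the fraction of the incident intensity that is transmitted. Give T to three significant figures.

0.920

τ = β·L = 0.978 × 0.0854 = 0.0835.
T = exp(−0.0835) = 0.9199.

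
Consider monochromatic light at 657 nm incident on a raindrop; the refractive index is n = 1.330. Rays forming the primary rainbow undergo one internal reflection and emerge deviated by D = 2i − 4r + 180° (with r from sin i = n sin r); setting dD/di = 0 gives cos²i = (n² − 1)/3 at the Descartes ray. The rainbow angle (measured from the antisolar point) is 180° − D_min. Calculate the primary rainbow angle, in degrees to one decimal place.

cos²i = (1.76890 − 1)/3 = 0.25630; i = arccos(0.50626) = 59.585°.
sin r = sin 59.585°/1.330 = 0.64841; r = 40.422°.
D_min = 2·59.585° − 4·40.422° + 180° = 137.484°.
Rainbow angle = 180° − D_min = 42.516°.

42.5°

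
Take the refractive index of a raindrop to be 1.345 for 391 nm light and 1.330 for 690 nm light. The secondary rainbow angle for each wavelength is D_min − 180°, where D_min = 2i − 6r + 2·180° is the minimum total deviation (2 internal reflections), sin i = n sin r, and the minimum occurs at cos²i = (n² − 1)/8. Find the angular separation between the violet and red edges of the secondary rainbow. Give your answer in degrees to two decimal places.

At 391 nm (n = 1.345): cos²i = 0.10113 → i = 71.458°, r = 44.821°, D_min = 233.987°, rainbow angle = 53.987°.
At 690 nm (n = 1.330): cos²i = 0.09611 → i = 71.940°, r = 45.630°, D_min = 230.101°, rainbow angle = 50.101°.
Angular width = |53.987° − 50.101°| = 3.886°.

3.89°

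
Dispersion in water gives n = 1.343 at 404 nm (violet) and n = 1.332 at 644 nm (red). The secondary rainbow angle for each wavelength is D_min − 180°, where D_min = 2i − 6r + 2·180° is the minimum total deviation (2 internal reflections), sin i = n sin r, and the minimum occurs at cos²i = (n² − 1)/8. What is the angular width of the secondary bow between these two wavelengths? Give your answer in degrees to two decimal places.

2.85°

At 404 nm (n = 1.343): cos²i = 0.10046 → i = 71.522°, r = 44.928°, D_min = 233.478°, rainbow angle = 53.478°.
At 644 nm (n = 1.332): cos²i = 0.09678 → i = 71.875°, r = 45.520°, D_min = 230.628°, rainbow angle = 50.628°.
Angular width = |53.478° − 50.628°| = 2.849°.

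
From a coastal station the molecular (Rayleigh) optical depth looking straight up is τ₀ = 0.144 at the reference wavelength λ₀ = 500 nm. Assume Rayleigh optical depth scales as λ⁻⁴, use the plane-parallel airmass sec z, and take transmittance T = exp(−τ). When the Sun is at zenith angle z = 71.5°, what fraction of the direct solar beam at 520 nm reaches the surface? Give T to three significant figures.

0.678

sec 71.5° = 3.1515.
τ = 0.144 × (500/520)⁴ × 3.1515 = 0.144 × 0.8548 × 3.1515 = 0.3879.
T = exp(−0.3879) = 0.6785.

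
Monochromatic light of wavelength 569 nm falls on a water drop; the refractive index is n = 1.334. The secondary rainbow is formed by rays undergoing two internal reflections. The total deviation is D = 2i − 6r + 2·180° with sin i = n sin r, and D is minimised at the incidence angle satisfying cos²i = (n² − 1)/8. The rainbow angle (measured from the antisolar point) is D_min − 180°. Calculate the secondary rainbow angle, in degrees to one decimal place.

cos²i = (1.77956 − 1)/8 = 0.09744; i = arccos(0.31216) = 71.810°.
sin r = sin 71.810°/1.334 = 0.71217; r = 45.411°.
D_min = 2·71.810° − 6·45.411° + 360° = 231.153°.
Rainbow angle = D_min − 180° = 51.153°.

51.2°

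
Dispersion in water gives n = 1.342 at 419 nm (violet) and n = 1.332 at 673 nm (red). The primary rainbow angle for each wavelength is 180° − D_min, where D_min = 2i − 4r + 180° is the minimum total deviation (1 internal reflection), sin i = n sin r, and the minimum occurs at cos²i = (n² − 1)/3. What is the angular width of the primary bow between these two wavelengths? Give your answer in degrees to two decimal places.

1.44°

At 419 nm (n = 1.342): cos²i = 0.26699 → i = 58.888°, r = 39.641°, D_min = 139.213°, rainbow angle = 40.787°.
At 673 nm (n = 1.332): cos²i = 0.25807 → i = 59.469°, r = 40.290°, D_min = 137.776°, rainbow angle = 42.224°.
Angular width = |40.787° − 42.224°| = 1.437°.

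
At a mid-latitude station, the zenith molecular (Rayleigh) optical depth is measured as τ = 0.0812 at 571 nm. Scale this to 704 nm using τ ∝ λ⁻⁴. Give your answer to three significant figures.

τ(704 nm) = τ(571 nm) × (571/704)⁴ = 0.0812 × (0.8111)⁴ = 0.0812 × 0.4328 = 0.0351.

0.0351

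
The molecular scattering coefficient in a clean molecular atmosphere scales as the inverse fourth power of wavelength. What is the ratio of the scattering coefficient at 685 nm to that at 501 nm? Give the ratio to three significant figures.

0.286

Rayleigh scattering ∝ λ⁻⁴, so the ratio of coefficients is the inverse fourth power of the wavelength ratio.
σ(685)/σ(501) = (501/685)⁴ = (0.7314)⁴ = 0.2861.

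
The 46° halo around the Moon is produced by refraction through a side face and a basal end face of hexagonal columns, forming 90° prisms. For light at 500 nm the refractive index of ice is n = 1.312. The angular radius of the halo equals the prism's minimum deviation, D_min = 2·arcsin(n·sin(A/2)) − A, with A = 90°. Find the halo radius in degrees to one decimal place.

n·sin(A/2) = 1.312 × sin 45° = 1.312 × 0.7071 = 0.9277.
D_min = 2·arcsin(0.9277) − 90° = 2 × 68.083° − 90° = 46.166°.

46.2°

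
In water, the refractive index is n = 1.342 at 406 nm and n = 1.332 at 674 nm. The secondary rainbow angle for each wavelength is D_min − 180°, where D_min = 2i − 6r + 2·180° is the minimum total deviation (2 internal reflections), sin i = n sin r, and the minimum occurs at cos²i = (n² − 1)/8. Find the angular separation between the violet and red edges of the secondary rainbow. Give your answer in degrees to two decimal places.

At 406 nm (n = 1.342): cos²i = 0.10012 → i = 71.554°, r = 44.981°, D_min = 233.222°, rainbow angle = 53.222°.
At 674 nm (n = 1.332): cos²i = 0.09678 → i = 71.875°, r = 45.520°, D_min = 230.628°, rainbow angle = 50.628°.
Angular width = |53.222° − 50.628°| = 2.594°.

2.59°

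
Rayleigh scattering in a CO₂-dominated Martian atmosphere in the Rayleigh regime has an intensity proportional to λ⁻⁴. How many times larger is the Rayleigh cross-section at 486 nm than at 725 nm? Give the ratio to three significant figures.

Rayleigh scattering ∝ λ⁻⁴, so the ratio of coefficients is the inverse fourth power of the wavelength ratio.
σ(486)/σ(725) = (725/486)⁴ = (1.4918)⁴ = 4.952.

4.95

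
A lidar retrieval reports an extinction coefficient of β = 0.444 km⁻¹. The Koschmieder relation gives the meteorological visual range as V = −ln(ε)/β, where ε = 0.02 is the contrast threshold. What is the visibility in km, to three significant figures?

V = −ln(0.02) / 0.444 = 3.912 / 0.444 = 8.8109 km.

8.81 km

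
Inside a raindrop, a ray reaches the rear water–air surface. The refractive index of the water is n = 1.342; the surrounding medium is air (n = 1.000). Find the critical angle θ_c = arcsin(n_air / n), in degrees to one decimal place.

sin θ_c = n_air / n = 1.000 / 1.342 = 0.7452.
θ_c = arcsin(0.7452) = 48.17°.

48.2°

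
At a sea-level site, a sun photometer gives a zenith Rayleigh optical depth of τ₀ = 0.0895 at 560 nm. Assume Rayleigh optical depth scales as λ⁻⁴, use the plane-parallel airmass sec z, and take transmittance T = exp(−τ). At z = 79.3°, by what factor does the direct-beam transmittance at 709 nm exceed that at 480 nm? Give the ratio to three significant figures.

2.02

Airmass: sec 79.3° = 5.3860.
τ(709 nm) = 0.0895 × (560/709)⁴ × 5.3860 = 0.0895 × 0.3892 × 5.3860 = 0.1876.
τ(480 nm) = 0.0895 × (560/480)⁴ × 5.3860 = 0.0895 × 1.8526 × 5.3860 = 0.8931.
T(709)/T(480) = exp(τ_B − τ_A) = exp(0.7054) = 2.0247.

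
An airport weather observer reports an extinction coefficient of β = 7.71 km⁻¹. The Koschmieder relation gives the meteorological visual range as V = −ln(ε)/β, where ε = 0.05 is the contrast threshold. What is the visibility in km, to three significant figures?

V = −ln(0.05) / 7.71 = 2.996 / 7.71 = 0.3886 km.

0.389 km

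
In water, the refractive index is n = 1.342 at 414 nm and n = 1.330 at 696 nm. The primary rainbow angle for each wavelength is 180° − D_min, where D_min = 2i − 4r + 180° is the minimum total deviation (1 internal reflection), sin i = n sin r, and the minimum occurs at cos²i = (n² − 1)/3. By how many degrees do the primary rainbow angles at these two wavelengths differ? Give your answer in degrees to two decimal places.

1.73°

At 414 nm (n = 1.342): cos²i = 0.26699 → i = 58.888°, r = 39.641°, D_min = 139.213°, rainbow angle = 40.787°.
At 696 nm (n = 1.330): cos²i = 0.25630 → i = 59.585°, r = 40.422°, D_min = 137.484°, rainbow angle = 42.516°.
Angular width = |40.787° − 42.516°| = 1.729°.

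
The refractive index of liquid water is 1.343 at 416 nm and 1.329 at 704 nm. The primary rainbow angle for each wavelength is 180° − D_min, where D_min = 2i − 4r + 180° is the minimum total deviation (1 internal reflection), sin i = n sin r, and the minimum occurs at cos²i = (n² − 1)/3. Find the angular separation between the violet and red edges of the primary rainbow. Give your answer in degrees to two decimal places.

2.02°

At 416 nm (n = 1.343): cos²i = 0.26788 → i = 58.830°, r = 39.577°, D_min = 139.354°, rainbow angle = 40.646°.
At 704 nm (n = 1.329): cos²i = 0.25541 → i = 59.643°, r = 40.487°, D_min = 137.337°, rainbow angle = 42.663°.
Angular width = |40.646° − 42.663°| = 2.017°.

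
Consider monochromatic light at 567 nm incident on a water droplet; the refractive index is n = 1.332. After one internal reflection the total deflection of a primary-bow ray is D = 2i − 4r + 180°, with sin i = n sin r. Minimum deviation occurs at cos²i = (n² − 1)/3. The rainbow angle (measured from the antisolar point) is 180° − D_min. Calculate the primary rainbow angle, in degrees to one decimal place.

42.2°

cos²i = (1.77422 − 1)/3 = 0.25807; i = arccos(0.50801) = 59.469°.
sin r = sin 59.469°/1.332 = 0.64666; r = 40.290°.
D_min = 2·59.469° − 4·40.290° + 180° = 137.776°.
Rainbow angle = 180° − D_min = 42.224°.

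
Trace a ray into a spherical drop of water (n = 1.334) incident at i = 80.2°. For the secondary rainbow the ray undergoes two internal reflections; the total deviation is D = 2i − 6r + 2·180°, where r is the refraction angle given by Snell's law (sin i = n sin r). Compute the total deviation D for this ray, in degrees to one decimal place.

234.7°

sin r = sin 80.2° / 1.334 = 0.9854/1.334 = 0.7387; r = 47.62°.
D = 2·80.2° − 6·47.62° + 2·180° = 160.40° − 285.72° + 360° = 234.68°.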